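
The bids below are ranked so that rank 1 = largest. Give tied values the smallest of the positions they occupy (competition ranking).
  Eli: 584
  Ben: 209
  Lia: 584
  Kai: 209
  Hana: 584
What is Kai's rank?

Sorted (descending): 584, 584, 584, 209, 209
The 3 values of 584 occupy positions 1–3 → each gets rank 1.
The 2 values of 209 occupy positions 4–5 → each gets rank 4.
Kai has value 209 → rank 4.

4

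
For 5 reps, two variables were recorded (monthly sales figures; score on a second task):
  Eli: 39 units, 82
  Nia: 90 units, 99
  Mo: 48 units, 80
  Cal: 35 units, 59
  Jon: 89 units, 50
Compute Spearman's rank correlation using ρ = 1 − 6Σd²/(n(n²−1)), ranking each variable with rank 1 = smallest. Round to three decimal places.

Ranks of variable 1: 2, 5, 3, 1, 4
Ranks of variable 2: 4, 5, 3, 2, 1
d = r₁ − r₂: -2, 0, 0, -1, 3
d²: 4, 0, 0, 1, 9; Σd² = 14
ρ = 1 − 6·14/(5·24) = 1 − 84/120 = 0.300

0.300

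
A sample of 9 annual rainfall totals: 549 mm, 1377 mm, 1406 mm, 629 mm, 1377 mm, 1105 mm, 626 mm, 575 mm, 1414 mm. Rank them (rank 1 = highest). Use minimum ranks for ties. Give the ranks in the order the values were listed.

Sorted (descending): 1414, 1406, 1377, 1377, 1105, 629, 626, 575, 549
The 2 values of 1377 occupy positions 3–4 → each gets rank 3.

9, 3, 2, 6, 3, 5, 7, 8, 1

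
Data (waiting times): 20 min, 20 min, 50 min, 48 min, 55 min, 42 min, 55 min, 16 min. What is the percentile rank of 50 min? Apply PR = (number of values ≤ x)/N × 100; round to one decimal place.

75.0

N = 8.
Strictly below 50: 5. Equal to 50: 1.
PR = 6/8 × 100 = 75.0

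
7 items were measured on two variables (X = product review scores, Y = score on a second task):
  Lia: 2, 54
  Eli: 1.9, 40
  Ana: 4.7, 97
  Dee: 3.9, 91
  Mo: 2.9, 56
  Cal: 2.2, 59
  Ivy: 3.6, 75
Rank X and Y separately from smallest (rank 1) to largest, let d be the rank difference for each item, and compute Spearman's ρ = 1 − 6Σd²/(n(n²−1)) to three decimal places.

Ranks of variable 1: 2, 1, 7, 6, 4, 3, 5
Ranks of variable 2: 2, 1, 7, 6, 3, 4, 5
d = r₁ − r₂: 0, 0, 0, 0, 1, -1, 0
d²: 0, 0, 0, 0, 1, 1, 0; Σd² = 2
ρ = 1 − 6·2/(7·48) = 1 − 12/336 = 0.964

0.964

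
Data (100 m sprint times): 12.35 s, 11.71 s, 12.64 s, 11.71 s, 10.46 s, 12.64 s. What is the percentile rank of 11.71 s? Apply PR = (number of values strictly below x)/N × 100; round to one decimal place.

16.7

N = 6.
Strictly below 11.71: 1. Equal to 11.71: 2.
PR = 1/6 × 100 = 16.7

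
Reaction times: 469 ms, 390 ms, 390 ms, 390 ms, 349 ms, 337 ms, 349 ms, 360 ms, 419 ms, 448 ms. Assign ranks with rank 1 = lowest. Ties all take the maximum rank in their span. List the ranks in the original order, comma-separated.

Sorted (ascending): 337, 349, 349, 360, 390, 390, 390, 419, 448, 469
The 2 values of 349 occupy positions 2–3 → each gets rank 3.
The 3 values of 390 occupy positions 5–7 → each gets rank 7.

10, 7, 7, 7, 3, 1, 3, 4, 8, 9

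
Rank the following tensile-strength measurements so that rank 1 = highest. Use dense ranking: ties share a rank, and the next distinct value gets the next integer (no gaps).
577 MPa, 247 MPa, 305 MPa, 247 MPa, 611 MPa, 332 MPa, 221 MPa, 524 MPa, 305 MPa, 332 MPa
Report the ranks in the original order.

2, 6, 5, 6, 1, 4, 7, 3, 5, 4

Sorted (descending): 611, 577, 524, 332, 332, 305, 305, 247, 247, 221
The 2 values of 332 share dense rank 4.
The 2 values of 305 share dense rank 5.
The 2 values of 247 share dense rank 6.
Remaining distinct values take the next consecutive integers.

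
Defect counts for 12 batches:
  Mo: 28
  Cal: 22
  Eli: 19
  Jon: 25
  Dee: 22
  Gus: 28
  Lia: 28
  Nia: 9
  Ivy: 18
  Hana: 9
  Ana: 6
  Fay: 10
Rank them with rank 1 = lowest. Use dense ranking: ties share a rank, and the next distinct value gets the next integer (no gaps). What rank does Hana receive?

Sorted (ascending): 6, 9, 9, 10, 18, 19, 22, 22, 25, 28, 28, 28
The 2 values of 9 share dense rank 2.
The 2 values of 22 share dense rank 6.
The 3 values of 28 share dense rank 8.
Remaining distinct values take the next consecutive integers.
Hana has value 9 → rank 2.

2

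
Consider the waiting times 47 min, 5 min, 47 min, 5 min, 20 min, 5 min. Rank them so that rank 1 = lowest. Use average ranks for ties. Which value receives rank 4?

20

Sorted (ascending): 5, 5, 5, 20, 47, 47
The 3 values of 5 occupy positions 1–3 → average rank 2.
The 2 values of 47 occupy positions 5–6 → average rank (5+6)/2 = 5.5.
Rank 4 → value 20.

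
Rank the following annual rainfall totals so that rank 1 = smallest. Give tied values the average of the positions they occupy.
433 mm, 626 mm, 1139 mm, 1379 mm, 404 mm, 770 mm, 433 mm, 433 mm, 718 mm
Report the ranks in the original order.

Sorted (ascending): 404, 433, 433, 433, 626, 718, 770, 1139, 1379
The 3 values of 433 occupy positions 2–4 → average rank 3.

3, 5, 8, 9, 1, 7, 3, 3, 6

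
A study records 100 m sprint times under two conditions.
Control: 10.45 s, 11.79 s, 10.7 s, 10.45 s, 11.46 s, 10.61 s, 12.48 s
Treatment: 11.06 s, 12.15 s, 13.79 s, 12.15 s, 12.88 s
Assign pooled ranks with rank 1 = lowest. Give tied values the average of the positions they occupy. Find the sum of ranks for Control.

Sorted (ascending): 10.45, 10.45, 10.61, 10.7, 11.06, 11.46, 11.79, 12.15, 12.15, 12.48, 12.88, 13.79
The 2 values of 10.45 occupy positions 1–2 → average rank (1+2)/2 = 1.5.
The 2 values of 12.15 occupy positions 8–9 → average rank (8+9)/2 = 8.5.
Control values → pooled ranks: 10.45→1.5, 11.79→7, 10.7→4, 10.45→1.5, 11.46→6, 10.61→3, 12.48→10
Rank sum = 1.5 + 7 + 4 + 1.5 + 6 + 3 + 10 = 33

33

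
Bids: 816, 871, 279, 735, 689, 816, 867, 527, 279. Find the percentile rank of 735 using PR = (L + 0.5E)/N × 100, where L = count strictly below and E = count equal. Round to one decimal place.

N = 9.
Strictly below 735: 4. Equal to 735: 1.
PR = (4 + 0.5·1)/9 × 100 = 50.0

50.0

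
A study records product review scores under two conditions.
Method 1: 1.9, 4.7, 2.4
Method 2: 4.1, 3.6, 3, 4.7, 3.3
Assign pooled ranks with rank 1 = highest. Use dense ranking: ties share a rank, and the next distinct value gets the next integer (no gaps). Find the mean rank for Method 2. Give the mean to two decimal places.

Sorted (descending): 4.7, 4.7, 4.1, 3.6, 3.3, 3, 2.4, 1.9
The 2 values of 4.7 share dense rank 1.
Remaining distinct values take the next consecutive integers.
Method 2 values → pooled ranks: 4.1→2, 3.6→3, 3→5, 4.7→1, 3.3→4
Mean rank = (2 + 3 + 5 + 1 + 4) / 5 = 3.00

3.00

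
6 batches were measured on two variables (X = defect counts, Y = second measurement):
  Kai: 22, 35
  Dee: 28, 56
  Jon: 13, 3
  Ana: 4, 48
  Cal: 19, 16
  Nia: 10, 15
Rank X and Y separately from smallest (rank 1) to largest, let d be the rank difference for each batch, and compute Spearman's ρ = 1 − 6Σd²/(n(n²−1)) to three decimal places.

0.371

Ranks of variable 1: 5, 6, 3, 1, 4, 2
Ranks of variable 2: 4, 6, 1, 5, 3, 2
d = r₁ − r₂: 1, 0, 2, -4, 1, 0
d²: 1, 0, 4, 16, 1, 0; Σd² = 22
ρ = 1 − 6·22/(6·35) = 1 − 132/210 = 0.371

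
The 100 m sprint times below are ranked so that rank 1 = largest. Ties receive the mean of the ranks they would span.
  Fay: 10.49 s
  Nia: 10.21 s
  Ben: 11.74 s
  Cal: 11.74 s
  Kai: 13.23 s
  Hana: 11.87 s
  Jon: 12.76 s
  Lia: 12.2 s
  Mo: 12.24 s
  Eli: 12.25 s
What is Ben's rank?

Sorted (descending): 13.23, 12.76, 12.25, 12.24, 12.2, 11.87, 11.74, 11.74, 10.49, 10.21
The 2 values of 11.74 occupy positions 7–8 → average rank (7+8)/2 = 7.5.
Ben has value 11.74 s → rank 7.5.

7.5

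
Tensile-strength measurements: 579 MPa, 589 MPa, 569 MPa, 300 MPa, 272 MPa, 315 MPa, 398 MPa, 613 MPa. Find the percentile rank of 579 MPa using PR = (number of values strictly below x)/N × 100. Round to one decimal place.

N = 8.
Strictly below 579: 5. Equal to 579: 1.
PR = 5/8 × 100 = 62.5

62.5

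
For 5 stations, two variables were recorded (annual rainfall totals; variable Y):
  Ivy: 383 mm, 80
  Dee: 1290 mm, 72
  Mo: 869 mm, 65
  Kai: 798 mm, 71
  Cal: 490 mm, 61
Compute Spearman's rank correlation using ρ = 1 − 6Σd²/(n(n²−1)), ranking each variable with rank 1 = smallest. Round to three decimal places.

Ranks of variable 1: 1, 5, 4, 3, 2
Ranks of variable 2: 5, 4, 2, 3, 1
d = r₁ − r₂: -4, 1, 2, 0, 1
d²: 16, 1, 4, 0, 1; Σd² = 22
ρ = 1 − 6·22/(5·24) = 1 − 132/120 = -0.100

-0.100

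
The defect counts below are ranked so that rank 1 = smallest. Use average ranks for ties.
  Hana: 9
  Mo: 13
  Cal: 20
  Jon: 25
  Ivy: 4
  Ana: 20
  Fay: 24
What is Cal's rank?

Sorted (ascending): 4, 9, 13, 20, 20, 24, 25
The 2 values of 20 occupy positions 4–5 → average rank (4+5)/2 = 4.5.
Cal has value 20 → rank 4.5.

4.5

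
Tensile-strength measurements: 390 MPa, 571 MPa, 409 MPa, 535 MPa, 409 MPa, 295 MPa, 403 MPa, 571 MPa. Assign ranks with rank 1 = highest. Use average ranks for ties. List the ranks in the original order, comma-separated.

Sorted (descending): 571, 571, 535, 409, 409, 403, 390, 295
The 2 values of 571 occupy positions 1–2 → average rank (1+2)/2 = 1.5.
The 2 values of 409 occupy positions 4–5 → average rank (4+5)/2 = 4.5.

7, 1.5, 4.5, 3, 4.5, 8, 6, 1.5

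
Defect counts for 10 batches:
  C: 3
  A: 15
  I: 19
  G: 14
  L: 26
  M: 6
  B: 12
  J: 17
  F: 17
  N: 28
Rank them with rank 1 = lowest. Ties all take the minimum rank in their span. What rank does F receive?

Sorted (ascending): 3, 6, 12, 14, 15, 17, 17, 19, 26, 28
The 2 values of 17 occupy positions 6–7 → each gets rank 6.
F has value 17 → rank 6.

6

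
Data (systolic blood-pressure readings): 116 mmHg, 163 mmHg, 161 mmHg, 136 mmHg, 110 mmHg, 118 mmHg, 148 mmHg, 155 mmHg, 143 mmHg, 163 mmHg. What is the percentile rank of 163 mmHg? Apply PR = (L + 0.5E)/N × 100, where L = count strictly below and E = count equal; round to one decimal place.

90.0

N = 10.
Strictly below 163: 8. Equal to 163: 2.
PR = (8 + 0.5·2)/10 × 100 = 90.0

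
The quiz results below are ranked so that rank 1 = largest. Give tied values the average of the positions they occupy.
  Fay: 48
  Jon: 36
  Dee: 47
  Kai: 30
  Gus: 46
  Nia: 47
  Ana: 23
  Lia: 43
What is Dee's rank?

2.5

Sorted (descending): 48, 47, 47, 46, 43, 36, 30, 23
The 2 values of 47 occupy positions 2–3 → average rank (2+3)/2 = 2.5.
Dee has value 47 → rank 2.5.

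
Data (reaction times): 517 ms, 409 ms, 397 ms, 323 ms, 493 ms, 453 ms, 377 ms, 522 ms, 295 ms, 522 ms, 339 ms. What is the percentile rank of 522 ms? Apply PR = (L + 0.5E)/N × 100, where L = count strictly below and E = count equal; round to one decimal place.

N = 11.
Strictly below 522: 9. Equal to 522: 2.
PR = (9 + 0.5·2)/11 × 100 = 90.9

90.9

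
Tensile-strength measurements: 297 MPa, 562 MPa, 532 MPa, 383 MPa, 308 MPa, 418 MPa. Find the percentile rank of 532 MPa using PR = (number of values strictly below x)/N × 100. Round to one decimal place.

66.7

N = 6.
Strictly below 532: 4. Equal to 532: 1.
PR = 4/6 × 100 = 66.7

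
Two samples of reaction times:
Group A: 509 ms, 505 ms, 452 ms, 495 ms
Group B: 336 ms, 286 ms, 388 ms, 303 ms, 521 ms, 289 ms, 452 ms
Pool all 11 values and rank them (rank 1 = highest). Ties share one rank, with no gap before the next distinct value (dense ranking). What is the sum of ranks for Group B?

46

Sorted (descending): 521, 509, 505, 495, 452, 452, 388, 336, 303, 289, 286
The 2 values of 452 share dense rank 5.
Remaining distinct values take the next consecutive integers.
Group B values → pooled ranks: 336→7, 286→10, 388→6, 303→8, 521→1, 289→9, 452→5
Rank sum = 7 + 10 + 6 + 8 + 1 + 9 + 5 = 46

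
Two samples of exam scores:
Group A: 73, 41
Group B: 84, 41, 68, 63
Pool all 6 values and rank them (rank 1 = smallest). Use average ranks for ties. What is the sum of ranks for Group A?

6.5

Sorted (ascending): 41, 41, 63, 68, 73, 84
The 2 values of 41 occupy positions 1–2 → average rank (1+2)/2 = 1.5.
Group A values → pooled ranks: 73→5, 41→1.5
Rank sum = 5 + 1.5 = 6.5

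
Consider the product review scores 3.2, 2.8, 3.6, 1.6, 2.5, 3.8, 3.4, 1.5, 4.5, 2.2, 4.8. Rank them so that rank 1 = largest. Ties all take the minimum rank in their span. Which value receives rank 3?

3.8

Sorted (descending): 4.8, 4.5, 3.8, 3.6, 3.4, 3.2, 2.8, 2.5, 2.2, 1.6, 1.5
No ties — each value takes its position as its rank.
Rank 3 → value 3.8.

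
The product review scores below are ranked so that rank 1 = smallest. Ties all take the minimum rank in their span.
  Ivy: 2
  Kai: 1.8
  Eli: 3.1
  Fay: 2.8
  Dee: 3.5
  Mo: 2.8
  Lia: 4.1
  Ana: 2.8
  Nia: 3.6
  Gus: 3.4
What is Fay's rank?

Sorted (ascending): 1.8, 2, 2.8, 2.8, 2.8, 3.1, 3.4, 3.5, 3.6, 4.1
The 3 values of 2.8 occupy positions 3–5 → each gets rank 3.
Fay has value 2.8 → rank 3.

3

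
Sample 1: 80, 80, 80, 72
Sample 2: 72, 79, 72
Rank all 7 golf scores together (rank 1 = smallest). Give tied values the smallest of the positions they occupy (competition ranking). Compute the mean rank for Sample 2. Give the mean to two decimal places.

2.00

Sorted (ascending): 72, 72, 72, 79, 80, 80, 80
The 3 values of 72 occupy positions 1–3 → each gets rank 1.
The 3 values of 80 occupy positions 5–7 → each gets rank 5.
Sample 2 values → pooled ranks: 72→1, 79→4, 72→1
Mean rank = (1 + 4 + 1) / 3 = 2.00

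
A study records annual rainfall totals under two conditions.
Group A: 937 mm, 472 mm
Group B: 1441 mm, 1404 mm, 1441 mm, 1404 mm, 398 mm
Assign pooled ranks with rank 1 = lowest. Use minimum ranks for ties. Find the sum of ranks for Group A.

5

Sorted (ascending): 398, 472, 937, 1404, 1404, 1441, 1441
The 2 values of 1404 occupy positions 4–5 → each gets rank 4.
The 2 values of 1441 occupy positions 6–7 → each gets rank 6.
Group A values → pooled ranks: 937→3, 472→2
Rank sum = 3 + 2 = 5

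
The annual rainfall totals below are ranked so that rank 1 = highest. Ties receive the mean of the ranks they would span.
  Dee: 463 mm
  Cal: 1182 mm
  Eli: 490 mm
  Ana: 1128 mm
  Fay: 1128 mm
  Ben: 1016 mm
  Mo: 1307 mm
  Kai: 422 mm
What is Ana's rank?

Sorted (descending): 1307, 1182, 1128, 1128, 1016, 490, 463, 422
The 2 values of 1128 occupy positions 3–4 → average rank (3+4)/2 = 3.5.
Ana has value 1128 mm → rank 3.5.

3.5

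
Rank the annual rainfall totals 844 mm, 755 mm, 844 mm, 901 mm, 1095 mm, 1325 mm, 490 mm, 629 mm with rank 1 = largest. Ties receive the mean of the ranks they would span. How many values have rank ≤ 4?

3

Sorted (descending): 1325, 1095, 901, 844, 844, 755, 629, 490
The 2 values of 844 occupy positions 4–5 → average rank (4+5)/2 = 4.5.
Ranks ≤ 4: {1, 2, 3} → 3 values.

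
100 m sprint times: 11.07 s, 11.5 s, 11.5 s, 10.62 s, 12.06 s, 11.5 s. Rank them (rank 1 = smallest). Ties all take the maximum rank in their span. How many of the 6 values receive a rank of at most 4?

2

Sorted (ascending): 10.62, 11.07, 11.5, 11.5, 11.5, 12.06
The 3 values of 11.5 occupy positions 3–5 → each gets rank 5.
Ranks ≤ 4: {1, 2} → 2 values.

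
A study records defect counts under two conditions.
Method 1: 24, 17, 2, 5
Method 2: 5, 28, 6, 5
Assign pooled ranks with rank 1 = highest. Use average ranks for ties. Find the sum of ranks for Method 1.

19

Sorted (descending): 28, 24, 17, 6, 5, 5, 5, 2
The 3 values of 5 occupy positions 5–7 → average rank 6.
Method 1 values → pooled ranks: 24→2, 17→3, 2→8, 5→6
Rank sum = 2 + 3 + 8 + 6 = 19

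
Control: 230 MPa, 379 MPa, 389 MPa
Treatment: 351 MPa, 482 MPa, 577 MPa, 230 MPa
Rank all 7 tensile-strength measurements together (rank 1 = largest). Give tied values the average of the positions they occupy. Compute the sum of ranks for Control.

Sorted (descending): 577, 482, 389, 379, 351, 230, 230
The 2 values of 230 occupy positions 6–7 → average rank (6+7)/2 = 6.5.
Control values → pooled ranks: 230→6.5, 379→4, 389→3
Rank sum = 6.5 + 4 + 3 = 13.5

13.5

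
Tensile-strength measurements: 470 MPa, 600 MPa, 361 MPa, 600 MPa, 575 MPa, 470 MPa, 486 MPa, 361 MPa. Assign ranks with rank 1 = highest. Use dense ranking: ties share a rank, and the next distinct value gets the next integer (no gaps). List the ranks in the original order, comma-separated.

4, 1, 5, 1, 2, 4, 3, 5

Sorted (descending): 600, 600, 575, 486, 470, 470, 361, 361
The 2 values of 600 share dense rank 1.
The 2 values of 470 share dense rank 4.
The 2 values of 361 share dense rank 5.
Remaining distinct values take the next consecutive integers.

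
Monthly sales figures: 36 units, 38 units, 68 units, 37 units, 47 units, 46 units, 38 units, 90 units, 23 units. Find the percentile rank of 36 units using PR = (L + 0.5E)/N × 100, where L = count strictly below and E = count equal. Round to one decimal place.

16.7

N = 9.
Strictly below 36: 1. Equal to 36: 1.
PR = (1 + 0.5·1)/9 × 100 = 16.7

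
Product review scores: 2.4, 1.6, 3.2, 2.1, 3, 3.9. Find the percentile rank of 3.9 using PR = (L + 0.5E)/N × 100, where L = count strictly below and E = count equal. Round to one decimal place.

91.7

N = 6.
Strictly below 3.9: 5. Equal to 3.9: 1.
PR = (5 + 0.5·1)/6 × 100 = 91.7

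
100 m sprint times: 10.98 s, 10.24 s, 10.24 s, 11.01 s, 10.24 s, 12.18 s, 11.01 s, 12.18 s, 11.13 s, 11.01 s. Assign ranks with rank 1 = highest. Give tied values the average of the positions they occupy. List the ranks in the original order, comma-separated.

7, 9, 9, 5, 9, 1.5, 5, 1.5, 3, 5

Sorted (descending): 12.18, 12.18, 11.13, 11.01, 11.01, 11.01, 10.98, 10.24, 10.24, 10.24
The 2 values of 12.18 occupy positions 1–2 → average rank (1+2)/2 = 1.5.
The 3 values of 11.01 occupy positions 4–6 → average rank 5.
The 3 values of 10.24 occupy positions 8–10 → average rank 9.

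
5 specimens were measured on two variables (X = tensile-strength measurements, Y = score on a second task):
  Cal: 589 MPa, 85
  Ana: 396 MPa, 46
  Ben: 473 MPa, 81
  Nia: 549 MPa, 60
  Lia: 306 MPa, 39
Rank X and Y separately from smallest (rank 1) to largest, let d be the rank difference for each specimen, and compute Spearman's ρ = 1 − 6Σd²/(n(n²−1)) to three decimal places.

Ranks of variable 1: 5, 2, 3, 4, 1
Ranks of variable 2: 5, 2, 4, 3, 1
d = r₁ − r₂: 0, 0, -1, 1, 0
d²: 0, 0, 1, 1, 0; Σd² = 2
ρ = 1 − 6·2/(5·24) = 1 − 12/120 = 0.900

0.900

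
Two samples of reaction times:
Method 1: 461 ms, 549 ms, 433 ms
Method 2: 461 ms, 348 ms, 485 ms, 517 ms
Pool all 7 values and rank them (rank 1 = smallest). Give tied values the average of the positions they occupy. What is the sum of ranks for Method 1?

12.5

Sorted (ascending): 348, 433, 461, 461, 485, 517, 549
The 2 values of 461 occupy positions 3–4 → average rank (3+4)/2 = 3.5.
Method 1 values → pooled ranks: 461→3.5, 549→7, 433→2
Rank sum = 3.5 + 7 + 2 = 12.5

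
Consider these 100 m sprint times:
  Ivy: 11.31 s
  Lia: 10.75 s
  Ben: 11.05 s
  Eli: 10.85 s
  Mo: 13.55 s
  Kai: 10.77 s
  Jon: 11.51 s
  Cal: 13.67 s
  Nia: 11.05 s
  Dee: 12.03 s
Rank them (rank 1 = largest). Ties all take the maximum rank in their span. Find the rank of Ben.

Sorted (descending): 13.67, 13.55, 12.03, 11.51, 11.31, 11.05, 11.05, 10.85, 10.77, 10.75
The 2 values of 11.05 occupy positions 6–7 → each gets rank 7.
Ben has value 11.05 s → rank 7.

7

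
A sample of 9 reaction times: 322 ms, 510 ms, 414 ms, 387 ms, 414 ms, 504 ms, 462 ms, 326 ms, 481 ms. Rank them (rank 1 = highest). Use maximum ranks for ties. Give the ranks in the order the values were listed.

Sorted (descending): 510, 504, 481, 462, 414, 414, 387, 326, 322
The 2 values of 414 occupy positions 5–6 → each gets rank 6.

9, 1, 6, 7, 6, 2, 4, 8, 3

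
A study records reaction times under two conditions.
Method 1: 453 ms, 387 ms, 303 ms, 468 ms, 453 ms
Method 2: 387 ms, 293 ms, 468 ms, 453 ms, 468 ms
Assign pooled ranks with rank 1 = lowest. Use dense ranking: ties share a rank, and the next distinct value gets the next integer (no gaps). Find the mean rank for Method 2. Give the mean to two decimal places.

3.60

Sorted (ascending): 293, 303, 387, 387, 453, 453, 453, 468, 468, 468
The 2 values of 387 share dense rank 3.
The 3 values of 453 share dense rank 4.
The 3 values of 468 share dense rank 5.
Remaining distinct values take the next consecutive integers.
Method 2 values → pooled ranks: 387→3, 293→1, 468→5, 453→4, 468→5
Mean rank = (3 + 1 + 5 + 4 + 5) / 5 = 3.60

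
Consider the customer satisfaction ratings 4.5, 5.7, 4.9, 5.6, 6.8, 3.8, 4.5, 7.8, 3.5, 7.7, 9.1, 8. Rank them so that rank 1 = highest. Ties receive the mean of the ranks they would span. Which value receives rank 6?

5.7

Sorted (descending): 9.1, 8, 7.8, 7.7, 6.8, 5.7, 5.6, 4.9, 4.5, 4.5, 3.8, 3.5
The 2 values of 4.5 occupy positions 9–10 → average rank (9+10)/2 = 9.5.
Rank 6 → value 5.7.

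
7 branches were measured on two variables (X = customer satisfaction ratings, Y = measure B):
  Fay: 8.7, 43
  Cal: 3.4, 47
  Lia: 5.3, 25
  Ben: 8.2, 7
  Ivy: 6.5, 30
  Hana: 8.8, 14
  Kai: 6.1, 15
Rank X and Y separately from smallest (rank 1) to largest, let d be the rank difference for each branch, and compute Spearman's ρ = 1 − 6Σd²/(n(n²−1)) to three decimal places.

Ranks of variable 1: 6, 1, 2, 5, 4, 7, 3
Ranks of variable 2: 6, 7, 4, 1, 5, 2, 3
d = r₁ − r₂: 0, -6, -2, 4, -1, 5, 0
d²: 0, 36, 4, 16, 1, 25, 0; Σd² = 82
ρ = 1 − 6·82/(7·48) = 1 − 492/336 = -0.464

-0.464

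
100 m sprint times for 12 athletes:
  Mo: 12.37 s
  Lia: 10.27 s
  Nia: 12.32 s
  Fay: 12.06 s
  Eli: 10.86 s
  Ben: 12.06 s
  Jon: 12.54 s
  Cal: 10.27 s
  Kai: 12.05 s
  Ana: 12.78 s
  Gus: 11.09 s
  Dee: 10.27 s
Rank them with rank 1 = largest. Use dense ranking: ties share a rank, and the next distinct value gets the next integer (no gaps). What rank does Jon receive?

Sorted (descending): 12.78, 12.54, 12.37, 12.32, 12.06, 12.06, 12.05, 11.09, 10.86, 10.27, 10.27, 10.27
The 2 values of 12.06 share dense rank 5.
The 3 values of 10.27 share dense rank 9.
Remaining distinct values take the next consecutive integers.
Jon has value 12.54 s → rank 2.

2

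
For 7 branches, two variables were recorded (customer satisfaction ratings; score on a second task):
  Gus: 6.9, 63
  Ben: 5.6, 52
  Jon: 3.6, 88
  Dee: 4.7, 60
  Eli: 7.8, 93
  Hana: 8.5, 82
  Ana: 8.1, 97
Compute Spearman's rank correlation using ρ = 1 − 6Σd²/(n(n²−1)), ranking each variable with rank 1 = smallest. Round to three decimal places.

Ranks of variable 1: 4, 3, 1, 2, 5, 7, 6
Ranks of variable 2: 3, 1, 5, 2, 6, 4, 7
d = r₁ − r₂: 1, 2, -4, 0, -1, 3, -1
d²: 1, 4, 16, 0, 1, 9, 1; Σd² = 32
ρ = 1 − 6·32/(7·48) = 1 − 192/336 = 0.429

0.429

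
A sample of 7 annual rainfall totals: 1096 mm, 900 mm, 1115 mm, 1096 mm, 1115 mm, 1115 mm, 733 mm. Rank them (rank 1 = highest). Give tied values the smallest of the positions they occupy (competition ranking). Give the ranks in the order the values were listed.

4, 6, 1, 4, 1, 1, 7

Sorted (descending): 1115, 1115, 1115, 1096, 1096, 900, 733
The 3 values of 1115 occupy positions 1–3 → each gets rank 1.
The 2 values of 1096 occupy positions 4–5 → each gets rank 4.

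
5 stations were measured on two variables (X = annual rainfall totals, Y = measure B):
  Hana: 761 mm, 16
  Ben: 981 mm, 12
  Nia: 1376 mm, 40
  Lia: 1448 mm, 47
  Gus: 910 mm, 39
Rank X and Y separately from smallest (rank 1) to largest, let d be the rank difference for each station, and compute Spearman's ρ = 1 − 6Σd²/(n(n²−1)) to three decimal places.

0.700

Ranks of variable 1: 1, 3, 4, 5, 2
Ranks of variable 2: 2, 1, 4, 5, 3
d = r₁ − r₂: -1, 2, 0, 0, -1
d²: 1, 4, 0, 0, 1; Σd² = 6
ρ = 1 − 6·6/(5·24) = 1 − 36/120 = 0.700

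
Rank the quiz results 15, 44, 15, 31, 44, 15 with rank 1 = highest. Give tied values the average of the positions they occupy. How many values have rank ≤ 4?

3

Sorted (descending): 44, 44, 31, 15, 15, 15
The 2 values of 44 occupy positions 1–2 → average rank (1+2)/2 = 1.5.
The 3 values of 15 occupy positions 4–6 → average rank 5.
Ranks ≤ 4: {1.5, 1.5, 3} → 3 values.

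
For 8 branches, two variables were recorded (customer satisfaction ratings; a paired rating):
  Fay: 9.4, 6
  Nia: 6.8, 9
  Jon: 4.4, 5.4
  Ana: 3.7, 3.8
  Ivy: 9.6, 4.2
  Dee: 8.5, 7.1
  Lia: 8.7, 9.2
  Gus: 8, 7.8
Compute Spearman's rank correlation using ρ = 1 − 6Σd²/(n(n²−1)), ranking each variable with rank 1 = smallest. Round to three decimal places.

Ranks of variable 1: 7, 3, 2, 1, 8, 5, 6, 4
Ranks of variable 2: 4, 7, 3, 1, 2, 5, 8, 6
d = r₁ − r₂: 3, -4, -1, 0, 6, 0, -2, -2
d²: 9, 16, 1, 0, 36, 0, 4, 4; Σd² = 70
ρ = 1 − 6·70/(8·63) = 1 − 420/504 = 0.167

0.167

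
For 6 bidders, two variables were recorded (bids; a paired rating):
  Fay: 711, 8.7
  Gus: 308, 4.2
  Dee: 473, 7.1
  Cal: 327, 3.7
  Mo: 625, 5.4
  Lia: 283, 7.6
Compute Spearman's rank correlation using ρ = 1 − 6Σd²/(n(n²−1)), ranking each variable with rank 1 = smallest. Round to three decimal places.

Ranks of variable 1: 6, 2, 4, 3, 5, 1
Ranks of variable 2: 6, 2, 4, 1, 3, 5
d = r₁ − r₂: 0, 0, 0, 2, 2, -4
d²: 0, 0, 0, 4, 4, 16; Σd² = 24
ρ = 1 − 6·24/(6·35) = 1 − 144/210 = 0.314

0.314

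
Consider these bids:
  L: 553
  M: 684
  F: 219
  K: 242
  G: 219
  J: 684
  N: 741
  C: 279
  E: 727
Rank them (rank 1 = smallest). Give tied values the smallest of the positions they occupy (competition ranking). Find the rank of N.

Sorted (ascending): 219, 219, 242, 279, 553, 684, 684, 727, 741
The 2 values of 219 occupy positions 1–2 → each gets rank 1.
The 2 values of 684 occupy positions 6–7 → each gets rank 6.
N has value 741 → rank 9.

9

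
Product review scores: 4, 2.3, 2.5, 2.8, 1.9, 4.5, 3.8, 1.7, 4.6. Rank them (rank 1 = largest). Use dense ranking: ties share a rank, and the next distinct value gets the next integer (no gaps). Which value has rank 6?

2.5

Sorted (descending): 4.6, 4.5, 4, 3.8, 2.8, 2.5, 2.3, 1.9, 1.7
No ties — each value takes its position as its rank.
Rank 6 → value 2.5.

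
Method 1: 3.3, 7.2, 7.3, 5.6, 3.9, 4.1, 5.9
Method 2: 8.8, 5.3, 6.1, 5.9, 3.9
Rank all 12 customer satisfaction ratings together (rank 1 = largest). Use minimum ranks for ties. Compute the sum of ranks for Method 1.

Sorted (descending): 8.8, 7.3, 7.2, 6.1, 5.9, 5.9, 5.6, 5.3, 4.1, 3.9, 3.9, 3.3
The 2 values of 5.9 occupy positions 5–6 → each gets rank 5.
The 2 values of 3.9 occupy positions 10–11 → each gets rank 10.
Method 1 values → pooled ranks: 3.3→12, 7.2→3, 7.3→2, 5.6→7, 3.9→10, 4.1→9, 5.9→5
Rank sum = 12 + 3 + 2 + 7 + 10 + 9 + 5 = 48

48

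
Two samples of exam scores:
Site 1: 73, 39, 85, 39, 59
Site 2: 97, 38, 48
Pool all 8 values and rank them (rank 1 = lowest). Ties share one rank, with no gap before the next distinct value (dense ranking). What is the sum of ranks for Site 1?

Sorted (ascending): 38, 39, 39, 48, 59, 73, 85, 97
The 2 values of 39 share dense rank 2.
Remaining distinct values take the next consecutive integers.
Site 1 values → pooled ranks: 73→5, 39→2, 85→6, 39→2, 59→4
Rank sum = 5 + 2 + 6 + 2 + 4 = 19

19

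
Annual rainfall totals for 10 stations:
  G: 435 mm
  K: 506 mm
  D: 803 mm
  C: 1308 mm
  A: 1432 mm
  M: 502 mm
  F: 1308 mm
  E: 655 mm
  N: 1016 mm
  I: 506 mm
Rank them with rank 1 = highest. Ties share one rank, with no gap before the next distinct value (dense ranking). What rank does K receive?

Sorted (descending): 1432, 1308, 1308, 1016, 803, 655, 506, 506, 502, 435
The 2 values of 1308 share dense rank 2.
The 2 values of 506 share dense rank 6.
Remaining distinct values take the next consecutive integers.
K has value 506 mm → rank 6.

6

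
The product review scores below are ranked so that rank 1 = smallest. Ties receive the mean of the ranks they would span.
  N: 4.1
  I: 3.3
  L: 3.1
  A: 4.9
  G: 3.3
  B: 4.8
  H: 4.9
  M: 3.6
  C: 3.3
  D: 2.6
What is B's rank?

Sorted (ascending): 2.6, 3.1, 3.3, 3.3, 3.3, 3.6, 4.1, 4.8, 4.9, 4.9
The 3 values of 3.3 occupy positions 3–5 → average rank 4.
The 2 values of 4.9 occupy positions 9–10 → average rank (9+10)/2 = 9.5.
B has value 4.8 → rank 8.

8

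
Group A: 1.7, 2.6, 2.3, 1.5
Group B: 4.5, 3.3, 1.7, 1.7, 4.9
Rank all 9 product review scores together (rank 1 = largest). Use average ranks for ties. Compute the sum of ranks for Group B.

Sorted (descending): 4.9, 4.5, 3.3, 2.6, 2.3, 1.7, 1.7, 1.7, 1.5
The 3 values of 1.7 occupy positions 6–8 → average rank 7.
Group B values → pooled ranks: 4.5→2, 3.3→3, 1.7→7, 1.7→7, 4.9→1
Rank sum = 2 + 3 + 7 + 7 + 1 = 20

20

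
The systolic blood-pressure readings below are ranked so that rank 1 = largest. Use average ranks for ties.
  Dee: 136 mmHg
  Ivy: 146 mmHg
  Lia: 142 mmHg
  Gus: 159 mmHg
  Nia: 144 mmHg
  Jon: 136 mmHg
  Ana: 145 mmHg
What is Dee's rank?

Sorted (descending): 159, 146, 145, 144, 142, 136, 136
The 2 values of 136 occupy positions 6–7 → average rank (6+7)/2 = 6.5.
Dee has value 136 mmHg → rank 6.5.

6.5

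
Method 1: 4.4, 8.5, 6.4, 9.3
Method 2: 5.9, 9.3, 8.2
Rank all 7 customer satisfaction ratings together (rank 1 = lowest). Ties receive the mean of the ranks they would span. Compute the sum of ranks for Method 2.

Sorted (ascending): 4.4, 5.9, 6.4, 8.2, 8.5, 9.3, 9.3
The 2 values of 9.3 occupy positions 6–7 → average rank (6+7)/2 = 6.5.
Method 2 values → pooled ranks: 5.9→2, 9.3→6.5, 8.2→4
Rank sum = 2 + 6.5 + 4 = 12.5

12.5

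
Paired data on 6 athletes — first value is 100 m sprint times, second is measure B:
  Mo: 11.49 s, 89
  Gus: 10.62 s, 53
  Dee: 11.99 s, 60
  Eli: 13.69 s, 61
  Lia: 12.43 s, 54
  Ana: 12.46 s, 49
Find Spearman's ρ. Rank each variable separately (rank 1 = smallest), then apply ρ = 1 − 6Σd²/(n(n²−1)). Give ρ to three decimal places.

-0.029

Ranks of variable 1: 2, 1, 3, 6, 4, 5
Ranks of variable 2: 6, 2, 4, 5, 3, 1
d = r₁ − r₂: -4, -1, -1, 1, 1, 4
d²: 16, 1, 1, 1, 1, 16; Σd² = 36
ρ = 1 − 6·36/(6·35) = 1 − 216/210 = -0.029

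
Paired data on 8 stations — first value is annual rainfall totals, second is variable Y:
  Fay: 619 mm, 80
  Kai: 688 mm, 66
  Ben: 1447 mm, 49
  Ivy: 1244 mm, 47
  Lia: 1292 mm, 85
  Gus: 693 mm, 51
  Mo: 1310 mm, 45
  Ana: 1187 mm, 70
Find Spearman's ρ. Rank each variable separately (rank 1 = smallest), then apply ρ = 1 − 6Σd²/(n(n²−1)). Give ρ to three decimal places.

Ranks of variable 1: 1, 2, 8, 5, 6, 3, 7, 4
Ranks of variable 2: 7, 5, 3, 2, 8, 4, 1, 6
d = r₁ − r₂: -6, -3, 5, 3, -2, -1, 6, -2
d²: 36, 9, 25, 9, 4, 1, 36, 4; Σd² = 124
ρ = 1 − 6·124/(8·63) = 1 − 744/504 = -0.476

-0.476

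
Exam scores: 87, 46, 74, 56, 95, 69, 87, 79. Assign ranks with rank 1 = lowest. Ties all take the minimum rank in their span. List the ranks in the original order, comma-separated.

6, 1, 4, 2, 8, 3, 6, 5

Sorted (ascending): 46, 56, 69, 74, 79, 87, 87, 95
The 2 values of 87 occupy positions 6–7 → each gets rank 6.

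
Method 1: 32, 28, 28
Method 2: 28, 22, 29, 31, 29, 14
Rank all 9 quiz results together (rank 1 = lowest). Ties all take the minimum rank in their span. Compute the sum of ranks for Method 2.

26

Sorted (ascending): 14, 22, 28, 28, 28, 29, 29, 31, 32
The 3 values of 28 occupy positions 3–5 → each gets rank 3.
The 2 values of 29 occupy positions 6–7 → each gets rank 6.
Method 2 values → pooled ranks: 28→3, 22→2, 29→6, 31→8, 29→6, 14→1
Rank sum = 3 + 2 + 6 + 8 + 6 + 1 = 26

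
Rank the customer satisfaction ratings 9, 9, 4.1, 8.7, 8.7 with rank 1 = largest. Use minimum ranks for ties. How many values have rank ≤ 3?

Sorted (descending): 9, 9, 8.7, 8.7, 4.1
The 2 values of 9 occupy positions 1–2 → each gets rank 1.
The 2 values of 8.7 occupy positions 3–4 → each gets rank 3.
Ranks ≤ 3: {1, 1, 3, 3} → 4 values.

4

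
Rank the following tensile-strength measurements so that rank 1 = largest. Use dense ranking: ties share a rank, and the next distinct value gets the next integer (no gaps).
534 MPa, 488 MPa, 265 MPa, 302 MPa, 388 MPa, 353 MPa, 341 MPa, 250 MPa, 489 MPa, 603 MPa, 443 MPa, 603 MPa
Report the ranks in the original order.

2, 4, 10, 9, 6, 7, 8, 11, 3, 1, 5, 1

Sorted (descending): 603, 603, 534, 489, 488, 443, 388, 353, 341, 302, 265, 250
The 2 values of 603 share dense rank 1.
Remaining distinct values take the next consecutive integers.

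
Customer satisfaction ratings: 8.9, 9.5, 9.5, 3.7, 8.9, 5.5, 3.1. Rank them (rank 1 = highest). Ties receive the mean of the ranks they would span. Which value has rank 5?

Sorted (descending): 9.5, 9.5, 8.9, 8.9, 5.5, 3.7, 3.1
The 2 values of 9.5 occupy positions 1–2 → average rank (1+2)/2 = 1.5.
The 2 values of 8.9 occupy positions 3–4 → average rank (3+4)/2 = 3.5.
Rank 5 → value 5.5.

5.5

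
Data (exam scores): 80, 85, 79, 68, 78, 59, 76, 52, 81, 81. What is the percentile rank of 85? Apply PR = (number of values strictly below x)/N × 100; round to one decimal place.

90.0

N = 10.
Strictly below 85: 9. Equal to 85: 1.
PR = 9/10 × 100 = 90.0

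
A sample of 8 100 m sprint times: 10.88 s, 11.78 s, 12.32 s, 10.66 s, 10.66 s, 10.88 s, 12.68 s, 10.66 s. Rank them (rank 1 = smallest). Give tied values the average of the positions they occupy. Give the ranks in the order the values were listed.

4.5, 6, 7, 2, 2, 4.5, 8, 2

Sorted (ascending): 10.66, 10.66, 10.66, 10.88, 10.88, 11.78, 12.32, 12.68
The 3 values of 10.66 occupy positions 1–3 → average rank 2.
The 2 values of 10.88 occupy positions 4–5 → average rank (4+5)/2 = 4.5.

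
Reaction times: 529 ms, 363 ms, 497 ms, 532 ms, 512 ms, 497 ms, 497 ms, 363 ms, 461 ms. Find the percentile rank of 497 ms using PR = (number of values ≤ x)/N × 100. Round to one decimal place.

N = 9.
Strictly below 497: 3. Equal to 497: 3.
PR = 6/9 × 100 = 66.7

66.7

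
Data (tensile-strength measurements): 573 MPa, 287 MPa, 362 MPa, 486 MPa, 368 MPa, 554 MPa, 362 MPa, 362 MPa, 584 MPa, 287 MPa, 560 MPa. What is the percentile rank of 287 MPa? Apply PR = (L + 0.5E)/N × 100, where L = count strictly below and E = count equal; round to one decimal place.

9.1

N = 11.
Strictly below 287: 0. Equal to 287: 2.
PR = (0 + 0.5·2)/11 × 100 = 9.1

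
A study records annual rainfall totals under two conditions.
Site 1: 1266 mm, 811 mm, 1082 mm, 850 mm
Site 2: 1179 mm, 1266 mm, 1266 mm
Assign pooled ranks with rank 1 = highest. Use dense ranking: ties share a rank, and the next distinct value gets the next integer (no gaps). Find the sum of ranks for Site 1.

13

Sorted (descending): 1266, 1266, 1266, 1179, 1082, 850, 811
The 3 values of 1266 share dense rank 1.
Remaining distinct values take the next consecutive integers.
Site 1 values → pooled ranks: 1266→1, 811→5, 1082→3, 850→4
Rank sum = 1 + 5 + 3 + 4 = 13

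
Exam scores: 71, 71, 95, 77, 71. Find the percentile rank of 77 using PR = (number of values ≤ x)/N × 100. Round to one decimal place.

80.0

N = 5.
Strictly below 77: 3. Equal to 77: 1.
PR = 4/5 × 100 = 80.0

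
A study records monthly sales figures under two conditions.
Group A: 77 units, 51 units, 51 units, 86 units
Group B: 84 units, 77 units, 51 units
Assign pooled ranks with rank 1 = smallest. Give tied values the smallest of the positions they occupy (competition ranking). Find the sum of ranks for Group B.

Sorted (ascending): 51, 51, 51, 77, 77, 84, 86
The 3 values of 51 occupy positions 1–3 → each gets rank 1.
The 2 values of 77 occupy positions 4–5 → each gets rank 4.
Group B values → pooled ranks: 84→6, 77→4, 51→1
Rank sum = 6 + 4 + 1 = 11

11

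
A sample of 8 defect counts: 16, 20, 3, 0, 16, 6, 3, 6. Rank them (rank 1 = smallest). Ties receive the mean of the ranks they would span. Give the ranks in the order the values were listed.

Sorted (ascending): 0, 3, 3, 6, 6, 16, 16, 20
The 2 values of 3 occupy positions 2–3 → average rank (2+3)/2 = 2.5.
The 2 values of 6 occupy positions 4–5 → average rank (4+5)/2 = 4.5.
The 2 values of 16 occupy positions 6–7 → average rank (6+7)/2 = 6.5.

6.5, 8, 2.5, 1, 6.5, 4.5, 2.5, 4.5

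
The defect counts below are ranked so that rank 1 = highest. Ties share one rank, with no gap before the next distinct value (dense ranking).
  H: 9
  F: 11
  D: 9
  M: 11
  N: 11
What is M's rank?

1

Sorted (descending): 11, 11, 11, 9, 9
The 3 values of 11 share dense rank 1.
The 2 values of 9 share dense rank 2.
M has value 11 → rank 1.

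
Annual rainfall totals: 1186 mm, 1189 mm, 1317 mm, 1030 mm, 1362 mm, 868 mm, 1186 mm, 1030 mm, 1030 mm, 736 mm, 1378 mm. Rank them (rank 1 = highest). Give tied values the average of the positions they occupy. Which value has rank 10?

Sorted (descending): 1378, 1362, 1317, 1189, 1186, 1186, 1030, 1030, 1030, 868, 736
The 2 values of 1186 occupy positions 5–6 → average rank (5+6)/2 = 5.5.
The 3 values of 1030 occupy positions 7–9 → average rank 8.
Rank 10 → value 868.

868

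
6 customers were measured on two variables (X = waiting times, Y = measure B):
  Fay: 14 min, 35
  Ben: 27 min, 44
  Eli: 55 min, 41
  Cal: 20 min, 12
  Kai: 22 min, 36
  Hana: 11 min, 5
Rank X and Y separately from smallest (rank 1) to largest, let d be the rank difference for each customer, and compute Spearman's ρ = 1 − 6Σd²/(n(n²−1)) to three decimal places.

0.886

Ranks of variable 1: 2, 5, 6, 3, 4, 1
Ranks of variable 2: 3, 6, 5, 2, 4, 1
d = r₁ − r₂: -1, -1, 1, 1, 0, 0
d²: 1, 1, 1, 1, 0, 0; Σd² = 4
ρ = 1 − 6·4/(6·35) = 1 − 24/210 = 0.886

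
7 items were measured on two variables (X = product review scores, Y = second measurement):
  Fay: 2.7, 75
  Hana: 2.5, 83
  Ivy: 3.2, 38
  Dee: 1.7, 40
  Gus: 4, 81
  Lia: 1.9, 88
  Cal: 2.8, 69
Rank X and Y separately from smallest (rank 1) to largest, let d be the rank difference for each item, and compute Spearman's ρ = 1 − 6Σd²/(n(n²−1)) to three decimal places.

Ranks of variable 1: 4, 3, 6, 1, 7, 2, 5
Ranks of variable 2: 4, 6, 1, 2, 5, 7, 3
d = r₁ − r₂: 0, -3, 5, -1, 2, -5, 2
d²: 0, 9, 25, 1, 4, 25, 4; Σd² = 68
ρ = 1 − 6·68/(7·48) = 1 − 408/336 = -0.214

-0.214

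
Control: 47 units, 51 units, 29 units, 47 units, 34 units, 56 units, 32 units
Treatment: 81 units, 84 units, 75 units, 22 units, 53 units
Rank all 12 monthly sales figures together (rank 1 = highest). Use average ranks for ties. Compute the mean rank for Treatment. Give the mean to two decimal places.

4.60

Sorted (descending): 84, 81, 75, 56, 53, 51, 47, 47, 34, 32, 29, 22
The 2 values of 47 occupy positions 7–8 → average rank (7+8)/2 = 7.5.
Treatment values → pooled ranks: 81→2, 84→1, 75→3, 22→12, 53→5
Mean rank = (2 + 1 + 3 + 12 + 5) / 5 = 4.60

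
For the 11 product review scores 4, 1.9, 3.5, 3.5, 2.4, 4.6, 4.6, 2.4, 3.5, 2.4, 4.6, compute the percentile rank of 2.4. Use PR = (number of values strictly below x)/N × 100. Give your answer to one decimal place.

9.1

N = 11.
Strictly below 2.4: 1. Equal to 2.4: 3.
PR = 1/11 × 100 = 9.1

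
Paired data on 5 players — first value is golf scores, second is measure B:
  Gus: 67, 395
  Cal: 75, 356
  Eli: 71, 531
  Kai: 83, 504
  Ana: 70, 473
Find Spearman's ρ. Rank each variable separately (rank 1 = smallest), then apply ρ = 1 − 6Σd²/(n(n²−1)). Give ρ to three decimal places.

0.200

Ranks of variable 1: 1, 4, 3, 5, 2
Ranks of variable 2: 2, 1, 5, 4, 3
d = r₁ − r₂: -1, 3, -2, 1, -1
d²: 1, 9, 4, 1, 1; Σd² = 16
ρ = 1 − 6·16/(5·24) = 1 − 96/120 = 0.200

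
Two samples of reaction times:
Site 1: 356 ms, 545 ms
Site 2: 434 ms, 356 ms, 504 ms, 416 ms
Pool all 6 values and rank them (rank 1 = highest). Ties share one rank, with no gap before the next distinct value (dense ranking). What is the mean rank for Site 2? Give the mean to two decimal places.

Sorted (descending): 545, 504, 434, 416, 356, 356
The 2 values of 356 share dense rank 5.
Remaining distinct values take the next consecutive integers.
Site 2 values → pooled ranks: 434→3, 356→5, 504→2, 416→4
Mean rank = (3 + 5 + 2 + 4) / 4 = 3.50

3.50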